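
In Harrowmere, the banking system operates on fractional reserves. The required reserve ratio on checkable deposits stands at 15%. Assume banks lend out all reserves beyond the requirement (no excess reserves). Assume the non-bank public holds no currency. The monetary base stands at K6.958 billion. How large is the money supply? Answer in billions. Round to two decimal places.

With no currency drain or excess reserves, the money multiplier is m = 1/rr = 1/0.15 ≈ 6.6667.
Money supply M = m × MB = 6.6667 × 6.958 ≈ 46.3869 billion.

K46.39 billion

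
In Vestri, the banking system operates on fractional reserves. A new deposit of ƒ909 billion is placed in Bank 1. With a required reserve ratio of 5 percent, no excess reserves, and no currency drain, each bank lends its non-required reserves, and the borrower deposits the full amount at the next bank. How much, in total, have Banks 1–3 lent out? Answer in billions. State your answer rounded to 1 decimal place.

Bank i lends (1 − rr)^i of the original deposit: Bank 1 lends 909·0.9500 = 863.5500, Bank 2 lends 909·0.9500² = 820.3725, and so on.
Summing a geometric series: total = 909·[0.9500·(1 − 0.9500^3) / (1 − 0.9500)] ≈ 2463.2764 billion.

ƒ2463.3 billion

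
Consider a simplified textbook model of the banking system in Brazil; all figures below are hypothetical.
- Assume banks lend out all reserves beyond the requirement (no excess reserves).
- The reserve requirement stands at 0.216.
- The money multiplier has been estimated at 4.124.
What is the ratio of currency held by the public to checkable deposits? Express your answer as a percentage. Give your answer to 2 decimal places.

3.50%

Using m = 4.124. From m = (1 + c)/(c + rr + e), rearranging gives 1 + c = m·(c + rr + e), so c·(1 − m) = m·(rr + e) − 1.
Hence c = [m·(rr + e) − 1]/(1 − m) = [4.124 × (0.216 + 0) − 1] / (1 − 4.124) ≈ 0.034960.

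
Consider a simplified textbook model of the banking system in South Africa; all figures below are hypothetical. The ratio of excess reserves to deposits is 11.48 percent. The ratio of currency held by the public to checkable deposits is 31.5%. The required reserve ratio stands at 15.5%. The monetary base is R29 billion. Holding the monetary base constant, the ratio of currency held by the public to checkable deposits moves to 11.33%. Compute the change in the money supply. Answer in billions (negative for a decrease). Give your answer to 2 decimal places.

R19.06 billion

Initially m₁ = (1 + 0.315) / (0.155 + 0.1148 + 0.315) ≈ 2.24863, so M₁ = 2.24863 × 29 ≈ 65.2103 billion.
After the change m₂ = (1 + 0.1133) / (0.155 + 0.1148 + 0.1133) ≈ 2.90603, so M₂ = 2.90603 × 29 ≈ 84.2749 billion.
ΔM = M₂ − M₁ = 84.2749 − 65.2103 = 19.0646 billion.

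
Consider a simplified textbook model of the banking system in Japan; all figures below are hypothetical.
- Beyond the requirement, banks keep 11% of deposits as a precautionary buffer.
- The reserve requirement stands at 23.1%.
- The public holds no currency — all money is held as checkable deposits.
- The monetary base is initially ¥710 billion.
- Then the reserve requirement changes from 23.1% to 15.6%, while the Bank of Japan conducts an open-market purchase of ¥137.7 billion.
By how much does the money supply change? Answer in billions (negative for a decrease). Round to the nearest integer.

¥1105 billion

Before: m₁ = 1 / (0.231 + 0.11) ≈ 2.9326, MB₁ = 710, so M₁ = 2.9326 × 710 = 2082.146 billion.
After: m₂ = 1 / (0.156 + 0.11) ≈ 3.7594, MB₂ = 710 + 137.7 = 847.7, so M₂ = 3.7594 × 847.7 ≈ 3186.8434 billion.
ΔM = M₂ − M₁ = 3186.8434 − 2082.146 = 1104.6974 billion.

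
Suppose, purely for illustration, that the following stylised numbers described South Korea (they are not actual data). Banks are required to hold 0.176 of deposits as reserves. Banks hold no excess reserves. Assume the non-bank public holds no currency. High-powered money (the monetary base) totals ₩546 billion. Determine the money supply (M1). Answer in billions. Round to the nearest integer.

With no currency drain or excess reserves, the money multiplier is m = 1/rr = 1/0.176 ≈ 5.6818.
Money supply M = m × MB = 5.6818 × 546 = 3102.2628 billion.

₩3102 billion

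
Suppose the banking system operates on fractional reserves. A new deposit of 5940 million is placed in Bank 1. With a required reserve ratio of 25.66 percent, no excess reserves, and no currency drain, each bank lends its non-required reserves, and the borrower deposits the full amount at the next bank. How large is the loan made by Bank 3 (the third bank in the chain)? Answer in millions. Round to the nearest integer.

2440 million

Each bank lends a fraction (1 − rr) = 0.7434 of the deposit it receives, so Bank 3 receives 5940·0.7434^2 and lends 5940·0.7434^3 ≈ 2440.3612 million.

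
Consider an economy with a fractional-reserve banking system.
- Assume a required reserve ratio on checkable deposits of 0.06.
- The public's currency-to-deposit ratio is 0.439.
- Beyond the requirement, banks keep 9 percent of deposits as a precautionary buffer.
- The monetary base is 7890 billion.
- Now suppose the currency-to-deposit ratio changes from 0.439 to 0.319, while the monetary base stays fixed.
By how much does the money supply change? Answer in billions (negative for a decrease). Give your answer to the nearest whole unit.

2913 billion

Initially m₁ = (1 + 0.439) / (0.06 + 0.09 + 0.439) ≈ 2.44312, so M₁ = 2.44312 × 7890 = 19276.2168 billion.
After the change m₂ = (1 + 0.319) / (0.06 + 0.09 + 0.319) ≈ 2.81237, so M₂ = 2.81237 × 7890 = 22189.5993 billion.
ΔM = M₂ − M₁ = 22189.5993 − 19276.2168 = 2913.3825 billion.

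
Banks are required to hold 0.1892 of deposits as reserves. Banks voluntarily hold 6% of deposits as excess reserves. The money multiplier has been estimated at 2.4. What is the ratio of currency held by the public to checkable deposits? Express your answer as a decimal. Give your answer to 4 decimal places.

Using m = 2.4. From m = (1 + c)/(c + rr + e), rearranging gives 1 + c = m·(c + rr + e), so c·(1 − m) = m·(rr + e) − 1.
Hence c = [m·(rr + e) − 1]/(1 − m) = [2.4 × (0.1892 + 0.06) − 1] / (1 − 2.4) ≈ 0.287086.

0.2871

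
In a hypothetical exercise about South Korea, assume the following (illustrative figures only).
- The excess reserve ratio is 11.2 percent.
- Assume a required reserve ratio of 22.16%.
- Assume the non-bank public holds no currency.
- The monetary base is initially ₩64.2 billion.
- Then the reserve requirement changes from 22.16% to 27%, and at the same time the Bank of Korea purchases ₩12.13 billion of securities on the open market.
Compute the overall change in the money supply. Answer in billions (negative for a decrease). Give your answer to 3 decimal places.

₩7.371 billion

Before: m₁ = 1 / (0.2216 + 0.112) ≈ 2.997602, MB₁ = 64.2, so M₁ = 2.997602 × 64.2 ≈ 192.446 billion.
After: m₂ = 1 / (0.27 + 0.112) ≈ 2.617801, MB₂ = 64.2 + 12.13 = 76.33, so M₂ = 2.617801 × 76.33 ≈ 199.8168 billion.
ΔM = M₂ − M₁ = 199.8168 − 192.446 = 7.3708 billion.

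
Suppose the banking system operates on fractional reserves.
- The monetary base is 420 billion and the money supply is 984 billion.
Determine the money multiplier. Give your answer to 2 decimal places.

The money multiplier is m = M / MB = 984 / 420 ≈ 2.34286.

2.34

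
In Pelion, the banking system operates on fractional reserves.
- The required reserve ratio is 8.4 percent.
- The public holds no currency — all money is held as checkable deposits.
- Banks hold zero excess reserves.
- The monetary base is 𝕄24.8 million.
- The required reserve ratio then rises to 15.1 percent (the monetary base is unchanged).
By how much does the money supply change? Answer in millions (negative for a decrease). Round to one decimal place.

Initially m₁ = 1 / (0.084) ≈ 11.9048, so M₁ = 11.9048 × 24.8 ≈ 295.239 million.
After the change m₂ = 1 / (0.151) ≈ 6.6225, so M₂ = 6.6225 × 24.8 = 164.238 million.
ΔM = M₂ − M₁ = 164.238 − 295.239 = -131.001 million.

-131.0 million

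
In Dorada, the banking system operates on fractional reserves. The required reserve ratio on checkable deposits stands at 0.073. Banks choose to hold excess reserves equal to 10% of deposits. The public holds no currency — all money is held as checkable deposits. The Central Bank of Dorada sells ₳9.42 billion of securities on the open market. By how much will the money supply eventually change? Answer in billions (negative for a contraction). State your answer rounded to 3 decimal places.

-54.451 billion

The money multiplier is m = 1 / (rr + e) = 1 / (0.073 + 0.1) ≈ 5.78035.
The sale removes 9.42 billion of base, so ΔM = m × ΔMB = 5.78035 × (−9.42) ≈ -54.4509 billion.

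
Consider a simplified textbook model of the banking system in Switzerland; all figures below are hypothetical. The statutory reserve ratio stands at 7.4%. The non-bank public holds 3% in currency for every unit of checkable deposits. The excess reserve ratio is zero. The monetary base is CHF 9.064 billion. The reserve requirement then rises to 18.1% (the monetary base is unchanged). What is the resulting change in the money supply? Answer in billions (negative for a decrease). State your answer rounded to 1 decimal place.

-45.5 billion

Initially m₁ = (1 + 0.03) / (0.074 + 0.03) ≈ 9.9038, so M₁ = 9.9038 × 9.064 ≈ 89.768 billion.
After the change m₂ = (1 + 0.03) / (0.181 + 0.03) ≈ 4.8815, so M₂ = 4.8815 × 9.064 ≈ 44.2459 billion.
ΔM = M₂ − M₁ = 44.2459 − 89.768 = -45.5221 billion.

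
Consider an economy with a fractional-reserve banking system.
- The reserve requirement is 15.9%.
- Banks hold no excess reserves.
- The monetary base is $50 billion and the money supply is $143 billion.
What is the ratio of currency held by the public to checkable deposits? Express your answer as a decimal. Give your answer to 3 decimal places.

Using m = M/MB = 143/50 = 2.860000. From m = (1 + c)/(c + rr + e), rearranging gives 1 + c = m·(c + rr + e), so c·(1 − m) = m·(rr + e) − 1.
Hence c = [m·(rr + e) − 1]/(1 − m) = [2.860000 × (0.159 + 0) − 1] / (1 − 2.860000) ≈ 0.293151.

0.293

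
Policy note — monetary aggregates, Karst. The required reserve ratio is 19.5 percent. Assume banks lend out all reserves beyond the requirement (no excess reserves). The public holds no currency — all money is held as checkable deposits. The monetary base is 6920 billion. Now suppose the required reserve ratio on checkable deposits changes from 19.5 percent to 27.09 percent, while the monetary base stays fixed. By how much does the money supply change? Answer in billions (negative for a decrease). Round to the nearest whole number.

-9943 billion

Initially m₁ = 1 / (0.195) ≈ 5.12821, so M₁ = 5.12821 × 6920 = 35487.2132 billion.
After the change m₂ = 1 / (0.2709) ≈ 3.69140, so M₂ = 3.69140 × 6920 = 25544.488 billion.
ΔM = M₂ − M₁ = 25544.488 − 35487.2132 = -9942.7252 billion.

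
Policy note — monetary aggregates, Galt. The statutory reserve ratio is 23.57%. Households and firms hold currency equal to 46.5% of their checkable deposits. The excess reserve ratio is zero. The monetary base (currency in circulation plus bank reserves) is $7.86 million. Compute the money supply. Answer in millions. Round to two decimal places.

$16.43 million

The money multiplier is m = (1 + c) / (rr + c) = (1 + 0.465) / (0.2357 + 0.465) ≈ 2.0908.
So M = m × MB = 2.0908 × 7.86 ≈ 16.4337 million.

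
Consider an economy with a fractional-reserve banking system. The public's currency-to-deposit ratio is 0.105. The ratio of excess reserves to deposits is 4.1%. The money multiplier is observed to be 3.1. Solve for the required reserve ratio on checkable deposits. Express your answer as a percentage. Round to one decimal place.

Using m = 3.1. Since m = (1 + c)/(c + rr + e), the denominator satisfies c + rr + e = (1 + c)/m = (1 + 0.105) / 3.1 ≈ 0.356452.
With c = 0.105 and e = 0.041, the required reserve ratio on checkable deposits is 0.356452 − 0.105 − 0.041 = 0.210452.

21.0%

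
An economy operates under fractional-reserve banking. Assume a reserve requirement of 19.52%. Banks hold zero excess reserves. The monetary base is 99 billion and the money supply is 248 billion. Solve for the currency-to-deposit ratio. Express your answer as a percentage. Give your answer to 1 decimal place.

Using m = M/MB = 248/99 ≈ 2.505051. From m = (1 + c)/(c + rr + e), rearranging gives 1 + c = m·(c + rr + e), so c·(1 − m) = m·(rr + e) − 1.
Hence c = [m·(rr + e) − 1]/(1 − m) = [2.505051 × (0.1952 + 0) − 1] / (1 − 2.505051) ≈ 0.339533.

34.0%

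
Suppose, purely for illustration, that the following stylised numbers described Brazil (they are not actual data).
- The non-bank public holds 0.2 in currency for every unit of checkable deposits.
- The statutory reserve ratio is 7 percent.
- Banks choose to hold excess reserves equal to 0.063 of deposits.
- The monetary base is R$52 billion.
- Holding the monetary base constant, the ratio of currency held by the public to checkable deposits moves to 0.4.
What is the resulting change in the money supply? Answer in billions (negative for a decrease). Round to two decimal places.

-50.80 billion

Initially m₁ = (1 + 0.2) / (0.07 + 0.063 + 0.2) ≈ 3.60360, so M₁ = 3.60360 × 52 = 187.3872 billion.
After the change m₂ = (1 + 0.4) / (0.07 + 0.063 + 0.4) ≈ 2.62664, so M₂ = 2.62664 × 52 ≈ 136.5853 billion.
ΔM = M₂ − M₁ = 136.5853 − 187.3872 = -50.8019 billion.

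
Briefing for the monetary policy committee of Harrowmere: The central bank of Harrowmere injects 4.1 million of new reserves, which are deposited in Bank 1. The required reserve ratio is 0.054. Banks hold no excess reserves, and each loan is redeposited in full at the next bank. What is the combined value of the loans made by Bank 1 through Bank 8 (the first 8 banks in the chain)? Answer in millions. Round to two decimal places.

Bank i lends (1 − rr)^i of the original deposit: Bank 1 lends 4.1·0.9460 = 3.8786, Bank 2 lends 4.1·0.9460² ≈ 3.6692, and so on.
Summing a geometric series: total = 4.1·[0.9460·(1 − 0.9460^8) / (1 − 0.9460)] ≈ 25.7568 million.

25.76 million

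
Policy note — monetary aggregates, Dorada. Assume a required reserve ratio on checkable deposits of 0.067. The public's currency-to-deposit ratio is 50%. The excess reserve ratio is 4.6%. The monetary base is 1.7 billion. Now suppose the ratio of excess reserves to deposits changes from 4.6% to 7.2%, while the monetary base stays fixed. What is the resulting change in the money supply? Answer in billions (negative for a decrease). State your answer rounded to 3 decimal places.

-0.169 billion

Initially m₁ = (1 + 0.5) / (0.067 + 0.046 + 0.5) ≈ 2.44698, so M₁ = 2.44698 × 1.7 ≈ 4.1599 billion.
After the change m₂ = (1 + 0.5) / (0.067 + 0.072 + 0.5) ≈ 2.34742, so M₂ = 2.34742 × 1.7 ≈ 3.9906 billion.
ΔM = M₂ − M₁ = 3.9906 − 4.1599 = -0.1693 billion.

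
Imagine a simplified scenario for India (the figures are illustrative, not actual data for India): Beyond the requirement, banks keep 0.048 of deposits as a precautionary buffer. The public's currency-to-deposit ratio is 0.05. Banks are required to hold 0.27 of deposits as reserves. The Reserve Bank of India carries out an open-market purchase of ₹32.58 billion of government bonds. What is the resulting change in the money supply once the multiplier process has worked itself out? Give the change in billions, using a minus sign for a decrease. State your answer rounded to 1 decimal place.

₹93.0 billion

The money multiplier is m = (1 + c) / (rr + e + c) = (1 + 0.05) / (0.27 + 0.048 + 0.05) ≈ 2.8533.
The purchase adds 32.58 billion of base, so ΔM = m × ΔMB = 2.8533 × (+32.58) ≈ 92.9605 billion.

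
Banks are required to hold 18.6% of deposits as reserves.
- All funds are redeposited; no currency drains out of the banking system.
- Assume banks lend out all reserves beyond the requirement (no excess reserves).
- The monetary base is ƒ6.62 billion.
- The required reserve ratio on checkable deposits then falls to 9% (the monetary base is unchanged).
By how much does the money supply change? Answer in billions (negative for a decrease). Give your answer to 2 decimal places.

ƒ37.96 billion

Initially m₁ = 1 / (0.186) ≈ 5.3763, so M₁ = 5.3763 × 6.62 ≈ 35.5911 billion.
After the change m₂ = 1 / (0.09) ≈ 11.1111, so M₂ = 11.1111 × 6.62 ≈ 73.5555 billion.
ΔM = M₂ − M₁ = 73.5555 − 35.5911 = 37.9644 billion.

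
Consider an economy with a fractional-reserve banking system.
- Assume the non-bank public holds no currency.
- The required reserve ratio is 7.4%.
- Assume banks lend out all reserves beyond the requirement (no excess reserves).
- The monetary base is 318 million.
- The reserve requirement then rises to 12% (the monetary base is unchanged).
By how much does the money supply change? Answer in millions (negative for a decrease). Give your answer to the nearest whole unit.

-1647 million

Initially m₁ = 1 / (0.074) ≈ 13.5135, so M₁ = 13.5135 × 318 = 4297.293 million.
After the change m₂ = 1 / (0.12) ≈ 8.3333, so M₂ = 8.3333 × 318 = 2649.9894 million.
ΔM = M₂ − M₁ = 2649.9894 − 4297.293 = -1647.3036 million.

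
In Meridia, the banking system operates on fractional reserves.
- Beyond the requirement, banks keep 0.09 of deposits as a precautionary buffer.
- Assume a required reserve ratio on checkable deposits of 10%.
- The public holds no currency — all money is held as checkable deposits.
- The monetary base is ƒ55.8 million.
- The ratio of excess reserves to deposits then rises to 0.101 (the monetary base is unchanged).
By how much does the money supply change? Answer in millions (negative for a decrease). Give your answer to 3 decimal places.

Initially m₁ = 1 / (0.1 + 0.09) ≈ 5.263158, so M₁ = 5.263158 × 55.8 ≈ 293.6842 million.
After the change m₂ = 1 / (0.1 + 0.101) ≈ 4.975124, so M₂ = 4.975124 × 55.8 ≈ 277.6119 million.
ΔM = M₂ − M₁ = 277.6119 − 293.6842 = -16.0723 million.

-16.072 million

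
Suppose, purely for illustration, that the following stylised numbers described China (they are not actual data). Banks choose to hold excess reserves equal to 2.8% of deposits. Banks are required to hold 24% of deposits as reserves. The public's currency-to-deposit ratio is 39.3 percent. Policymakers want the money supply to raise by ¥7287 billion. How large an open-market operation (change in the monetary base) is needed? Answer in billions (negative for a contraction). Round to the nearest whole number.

The money multiplier is m = (1 + c) / (rr + e + c) = (1 + 0.393) / (0.24 + 0.028 + 0.393) ≈ 2.10741.
ΔMB = ΔM / m = (+7287) / 2.10741 ≈ 3457.7989 billion.

¥3458 billion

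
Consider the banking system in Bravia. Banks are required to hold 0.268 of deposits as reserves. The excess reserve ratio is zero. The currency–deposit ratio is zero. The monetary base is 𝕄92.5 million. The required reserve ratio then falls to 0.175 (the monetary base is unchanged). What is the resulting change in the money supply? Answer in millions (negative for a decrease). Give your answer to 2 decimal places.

Initially m₁ = 1 / (0.268) ≈ 3.73134, so M₁ = 3.73134 × 92.5 ≈ 345.149 million.
After the change m₂ = 1 / (0.175) ≈ 5.71429, so M₂ = 5.71429 × 92.5 ≈ 528.5718 million.
ΔM = M₂ − M₁ = 528.5718 − 345.149 = 183.4228 million.

𝕄183.42 million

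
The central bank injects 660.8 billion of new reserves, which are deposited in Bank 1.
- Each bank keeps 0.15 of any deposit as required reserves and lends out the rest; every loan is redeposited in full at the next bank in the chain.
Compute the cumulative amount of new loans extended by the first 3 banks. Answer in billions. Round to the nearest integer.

Bank i lends (1 − rr)^i of the original deposit: Bank 1 lends 660.8·0.8500 = 561.6800, Bank 2 lends 660.8·0.8500² = 477.4280, and so on.
Summing a geometric series: total = 660.8·[0.8500·(1 − 0.8500^3) / (1 − 0.8500)] = 1444.9218 billion.

1445 billion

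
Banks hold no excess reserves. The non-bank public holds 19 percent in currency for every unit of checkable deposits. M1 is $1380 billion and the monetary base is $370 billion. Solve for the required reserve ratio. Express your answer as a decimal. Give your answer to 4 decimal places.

0.1291

Using m = M/MB = 1380/370 ≈ 3.729730. Since m = (1 + c)/(c + rr + e), the denominator satisfies c + rr + e = (1 + c)/m = (1 + 0.19) / 3.729730 ≈ 0.319058.
With c = 0.19 and e = 0, the required reserve ratio is 0.319058 − 0.19 − 0 = 0.129058.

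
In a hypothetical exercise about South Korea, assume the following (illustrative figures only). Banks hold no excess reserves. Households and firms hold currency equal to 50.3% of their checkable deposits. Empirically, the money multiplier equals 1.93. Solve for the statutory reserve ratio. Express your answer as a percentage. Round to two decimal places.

Using m = 1.93. Since m = (1 + c)/(c + rr + e), the denominator satisfies c + rr + e = (1 + c)/m = (1 + 0.503) / 1.93 ≈ 0.778756.
With c = 0.503 and e = 0, the statutory reserve ratio is 0.778756 − 0.503 − 0 = 0.275756.

27.58%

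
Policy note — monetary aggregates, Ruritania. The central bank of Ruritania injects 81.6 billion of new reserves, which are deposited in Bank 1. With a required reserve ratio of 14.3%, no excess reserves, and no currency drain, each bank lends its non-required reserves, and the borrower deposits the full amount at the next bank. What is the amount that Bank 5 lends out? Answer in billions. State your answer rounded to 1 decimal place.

Each bank lends a fraction (1 − rr) = 0.8570 of the deposit it receives, so Bank 5 receives 81.6·0.8570^4 and lends 81.6·0.8570^5 ≈ 37.7220 billion.

37.7 billion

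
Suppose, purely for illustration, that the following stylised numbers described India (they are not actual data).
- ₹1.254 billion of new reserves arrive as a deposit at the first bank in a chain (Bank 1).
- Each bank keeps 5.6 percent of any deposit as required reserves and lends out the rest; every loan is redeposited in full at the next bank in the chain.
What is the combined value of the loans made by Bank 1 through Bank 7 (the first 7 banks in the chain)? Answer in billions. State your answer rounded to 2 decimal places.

Bank i lends (1 − rr)^i of the original deposit: Bank 1 lends 1.254·0.9440 ≈ 1.1838, Bank 2 lends 1.254·0.9440² ≈ 1.1175, and so on.
Summing a geometric series: total = 1.254·[0.9440·(1 − 0.9440^7) / (1 − 0.9440)] ≈ 7.0172 billion.

₹7.02 billion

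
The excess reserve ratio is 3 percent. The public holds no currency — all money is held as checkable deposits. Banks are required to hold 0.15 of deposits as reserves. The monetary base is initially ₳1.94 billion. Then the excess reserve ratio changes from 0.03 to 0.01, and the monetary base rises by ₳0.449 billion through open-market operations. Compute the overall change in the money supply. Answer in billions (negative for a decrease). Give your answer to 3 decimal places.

₳4.153 billion

Before: m₁ = 1 / (0.15 + 0.03) ≈ 5.55556, MB₁ = 1.94, so M₁ = 5.55556 × 1.94 ≈ 10.7778 billion.
After: m₂ = 1 / (0.15 + 0.01) = 6.25, MB₂ = 1.94 + 0.449 = 2.389, so M₂ = 6.25 × 2.389 ≈ 14.9312 billion.
ΔM = M₂ − M₁ = 14.9312 − 10.7778 = 4.1534 billion.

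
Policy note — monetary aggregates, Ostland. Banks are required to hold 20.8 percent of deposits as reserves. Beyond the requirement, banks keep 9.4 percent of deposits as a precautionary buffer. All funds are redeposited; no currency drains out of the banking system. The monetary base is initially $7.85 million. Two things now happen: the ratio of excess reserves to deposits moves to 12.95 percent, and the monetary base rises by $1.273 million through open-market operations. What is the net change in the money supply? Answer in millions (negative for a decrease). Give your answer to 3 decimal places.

Before: m₁ = 1 / (0.208 + 0.094) ≈ 3.31126, MB₁ = 7.85, so M₁ = 3.31126 × 7.85 ≈ 25.9934 million.
After: m₂ = 1 / (0.208 + 0.1295) ≈ 2.96296, MB₂ = 7.85 + 1.273 = 9.123, so M₂ = 2.96296 × 9.123 ≈ 27.0311 million.
ΔM = M₂ − M₁ = 27.0311 − 25.9934 = 1.0377 million.

$1.038 million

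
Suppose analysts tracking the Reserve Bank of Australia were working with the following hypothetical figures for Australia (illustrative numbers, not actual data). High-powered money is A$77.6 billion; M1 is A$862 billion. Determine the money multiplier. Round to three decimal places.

11.108

The money multiplier is m = M / MB = 862 / 77.6 ≈ 11.10825.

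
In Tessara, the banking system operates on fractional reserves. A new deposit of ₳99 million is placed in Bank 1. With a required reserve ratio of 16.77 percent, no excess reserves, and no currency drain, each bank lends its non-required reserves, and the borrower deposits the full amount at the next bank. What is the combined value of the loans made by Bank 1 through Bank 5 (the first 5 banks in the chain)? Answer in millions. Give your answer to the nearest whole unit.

Bank i lends (1 − rr)^i of the original deposit: Bank 1 lends 99·0.8323 = 82.3977, Bank 2 lends 99·0.8323² ≈ 68.5796, and so on.
Summing a geometric series: total = 99·[0.8323·(1 − 0.8323^5) / (1 − 0.8323)] ≈ 295.1026 million.

₳295 million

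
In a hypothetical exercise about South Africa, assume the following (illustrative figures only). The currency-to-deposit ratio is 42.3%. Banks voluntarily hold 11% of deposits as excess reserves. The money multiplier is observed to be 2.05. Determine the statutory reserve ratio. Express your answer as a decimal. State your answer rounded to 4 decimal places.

0.1611

Using m = 2.05. Since m = (1 + c)/(c + rr + e), the denominator satisfies c + rr + e = (1 + c)/m = (1 + 0.423) / 2.05 ≈ 0.694146.
With c = 0.423 and e = 0.11, the statutory reserve ratio is 0.694146 − 0.423 − 0.11 = 0.161146.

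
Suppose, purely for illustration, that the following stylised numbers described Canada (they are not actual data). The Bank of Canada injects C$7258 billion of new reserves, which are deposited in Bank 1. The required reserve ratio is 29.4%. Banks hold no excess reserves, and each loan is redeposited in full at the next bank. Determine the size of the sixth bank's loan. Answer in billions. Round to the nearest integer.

Each bank lends a fraction (1 − rr) = 0.7060 of the deposit it receives, so Bank 6 receives 7258·0.7060^5 and lends 7258·0.7060^6 ≈ 898.7630 billion.

C$899 billion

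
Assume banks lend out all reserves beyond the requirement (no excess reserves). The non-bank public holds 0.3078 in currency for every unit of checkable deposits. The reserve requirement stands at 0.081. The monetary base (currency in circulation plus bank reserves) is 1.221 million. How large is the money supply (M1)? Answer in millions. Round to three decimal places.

The money multiplier is m = (1 + c) / (rr + c) = (1 + 0.3078) / (0.081 + 0.3078) ≈ 3.36368.
So M = m × MB = 3.36368 × 1.221 ≈ 4.1071 million.

4.107 million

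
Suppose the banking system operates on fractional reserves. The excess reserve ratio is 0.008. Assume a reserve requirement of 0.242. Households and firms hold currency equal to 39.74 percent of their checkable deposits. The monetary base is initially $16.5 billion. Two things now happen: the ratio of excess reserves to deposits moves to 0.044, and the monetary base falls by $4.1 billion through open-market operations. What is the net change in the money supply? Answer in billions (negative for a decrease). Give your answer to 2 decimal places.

Before: m₁ = (1 + 0.3974) / (0.242 + 0.008 + 0.3974) ≈ 2.15848, MB₁ = 16.5, so M₁ = 2.15848 × 16.5 ≈ 35.6149 billion.
After: m₂ = (1 + 0.3974) / (0.242 + 0.044 + 0.3974) ≈ 2.04478, MB₂ = 16.5 − 4.1 = 12.4, so M₂ = 2.04478 × 12.4 ≈ 25.3553 billion.
ΔM = M₂ − M₁ = 25.3553 − 35.6149 = -10.2596 billion.

-10.26 billion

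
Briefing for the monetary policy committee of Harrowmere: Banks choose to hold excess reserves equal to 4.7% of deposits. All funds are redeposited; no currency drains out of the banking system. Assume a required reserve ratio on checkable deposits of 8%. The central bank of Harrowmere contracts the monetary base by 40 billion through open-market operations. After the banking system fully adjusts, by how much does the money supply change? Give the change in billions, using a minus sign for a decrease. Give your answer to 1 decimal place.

-315.0 billion

The money multiplier is m = 1 / (rr + e) = 1 / (0.08 + 0.047) ≈ 7.8740.
The sale removes 40 billion of base, so ΔM = m × ΔMB = 7.8740 × (−40) = -314.96 billion.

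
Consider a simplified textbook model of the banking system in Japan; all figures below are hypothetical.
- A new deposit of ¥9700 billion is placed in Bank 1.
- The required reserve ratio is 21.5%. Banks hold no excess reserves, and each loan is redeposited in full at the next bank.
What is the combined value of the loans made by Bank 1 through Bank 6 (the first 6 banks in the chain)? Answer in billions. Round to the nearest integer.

Bank i lends (1 − rr)^i of the original deposit: Bank 1 lends 9700·0.7850 = 7614.5000, Bank 2 lends 9700·0.7850² = 5977.3825, and so on.
Summing a geometric series: total = 9700·[0.7850·(1 − 0.7850^6) / (1 − 0.7850)] ≈ 27128.8300 billion.

¥27129 billion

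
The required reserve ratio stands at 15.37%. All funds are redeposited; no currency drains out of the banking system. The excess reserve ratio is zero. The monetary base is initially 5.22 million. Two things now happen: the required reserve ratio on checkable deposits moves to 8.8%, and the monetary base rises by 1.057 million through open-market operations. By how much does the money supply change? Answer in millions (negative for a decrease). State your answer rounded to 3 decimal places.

37.367 million

Before: m₁ = 1 / (0.1537) ≈ 6.50618, MB₁ = 5.22, so M₁ = 6.50618 × 5.22 ≈ 33.9623 million.
After: m₂ = 1 / (0.088) ≈ 11.36364, MB₂ = 5.22 + 1.057 = 6.277, so M₂ = 11.36364 × 6.277 ≈ 71.3296 million.
ΔM = M₂ − M₁ = 71.3296 − 33.9623 = 37.3673 million.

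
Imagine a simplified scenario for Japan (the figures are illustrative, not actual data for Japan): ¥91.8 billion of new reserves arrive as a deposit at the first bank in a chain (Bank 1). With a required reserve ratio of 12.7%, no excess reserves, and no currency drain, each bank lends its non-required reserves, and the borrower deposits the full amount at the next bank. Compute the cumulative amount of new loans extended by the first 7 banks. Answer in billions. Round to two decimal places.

¥387.17 billion

Bank i lends (1 − rr)^i of the original deposit: Bank 1 lends 91.8·0.8730 = 80.1414, Bank 2 lends 91.8·0.8730² ≈ 69.9634, and so on.
Summing a geometric series: total = 91.8·[0.8730·(1 − 0.8730^7) / (1 − 0.8730)] ≈ 387.1677 billion.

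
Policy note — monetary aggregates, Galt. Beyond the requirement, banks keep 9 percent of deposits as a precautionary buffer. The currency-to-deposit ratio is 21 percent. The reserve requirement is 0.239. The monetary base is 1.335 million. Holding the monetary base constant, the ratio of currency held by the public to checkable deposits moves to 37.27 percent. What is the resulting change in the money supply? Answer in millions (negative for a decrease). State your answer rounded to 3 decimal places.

-0.385 million

Initially m₁ = (1 + 0.21) / (0.239 + 0.09 + 0.21) ≈ 2.24490, so M₁ = 2.24490 × 1.335 ≈ 2.9969 million.
After the change m₂ = (1 + 0.3727) / (0.239 + 0.09 + 0.3727) ≈ 1.95625, so M₂ = 1.95625 × 1.335 ≈ 2.6116 million.
ΔM = M₂ − M₁ = 2.6116 − 2.9969 = -0.3853 million.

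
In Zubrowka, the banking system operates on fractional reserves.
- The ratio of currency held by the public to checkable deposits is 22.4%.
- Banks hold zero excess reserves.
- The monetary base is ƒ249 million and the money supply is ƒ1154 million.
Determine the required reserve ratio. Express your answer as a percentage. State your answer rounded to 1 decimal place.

4.0%

Using m = M/MB = 1154/249 ≈ 4.634538. Since m = (1 + c)/(c + rr + e), the denominator satisfies c + rr + e = (1 + c)/m = (1 + 0.224) / 4.634538 ≈ 0.264104.
With c = 0.224 and e = 0, the required reserve ratio is 0.264104 − 0.224 − 0 = 0.040104.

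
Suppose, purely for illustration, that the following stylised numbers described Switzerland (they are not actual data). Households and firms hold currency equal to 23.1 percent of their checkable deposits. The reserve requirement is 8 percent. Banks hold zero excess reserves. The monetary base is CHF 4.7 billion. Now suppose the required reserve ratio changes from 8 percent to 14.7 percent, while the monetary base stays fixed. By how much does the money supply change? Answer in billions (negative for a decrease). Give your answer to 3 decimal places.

-3.297 billion

Initially m₁ = (1 + 0.231) / (0.08 + 0.231) ≈ 3.95820, so M₁ = 3.95820 × 4.7 ≈ 18.6035 billion.
After the change m₂ = (1 + 0.231) / (0.147 + 0.231) ≈ 3.25661, so M₂ = 3.25661 × 4.7 ≈ 15.3061 billion.
ΔM = M₂ − M₁ = 15.3061 − 18.6035 = -3.2974 billion.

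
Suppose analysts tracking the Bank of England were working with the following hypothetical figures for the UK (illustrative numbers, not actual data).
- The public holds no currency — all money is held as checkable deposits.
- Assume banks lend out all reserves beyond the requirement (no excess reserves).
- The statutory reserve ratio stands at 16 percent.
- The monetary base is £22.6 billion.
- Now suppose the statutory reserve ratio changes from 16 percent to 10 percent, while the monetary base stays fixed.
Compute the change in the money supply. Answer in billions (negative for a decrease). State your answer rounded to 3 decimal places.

Initially m₁ = 1 / (0.16) = 6.25, so M₁ = 6.25 × 22.6 = 141.25 billion.
After the change m₂ = 1 / (0.1) = 10, so M₂ = 10 × 22.6 = 226 billion.
ΔM = M₂ − M₁ = 226 − 141.25 = 84.75 billion.

£84.750 billion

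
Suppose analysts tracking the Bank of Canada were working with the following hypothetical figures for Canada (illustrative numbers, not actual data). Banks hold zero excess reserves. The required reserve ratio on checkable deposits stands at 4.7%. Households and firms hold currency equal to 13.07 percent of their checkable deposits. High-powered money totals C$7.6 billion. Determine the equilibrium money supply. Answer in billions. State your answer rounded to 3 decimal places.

The money multiplier is m = (1 + c) / (rr + c) = (1 + 0.1307) / (0.047 + 0.1307) ≈ 6.36297.
So M = m × MB = 6.36297 × 7.6 ≈ 48.3586 billion.

C$48.359 billion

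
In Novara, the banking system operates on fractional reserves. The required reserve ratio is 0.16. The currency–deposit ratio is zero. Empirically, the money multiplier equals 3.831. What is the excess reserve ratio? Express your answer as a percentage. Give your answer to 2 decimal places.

10.10%

Using m = 3.831. Since m = (1 + c)/(c + rr + e), the denominator satisfies c + rr + e = (1 + c)/m = (1 + 0) / 3.831 ≈ 0.261028.
With c = 0 and rr = 0.16, the excess reserve ratio is 0.261028 − 0 − 0.16 = 0.101028.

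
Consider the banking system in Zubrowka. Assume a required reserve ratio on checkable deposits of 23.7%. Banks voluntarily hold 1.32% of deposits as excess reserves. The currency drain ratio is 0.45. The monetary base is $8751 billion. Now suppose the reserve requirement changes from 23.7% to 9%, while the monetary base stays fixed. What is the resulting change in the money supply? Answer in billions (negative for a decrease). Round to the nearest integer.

$4815 billion

Initially m₁ = (1 + 0.45) / (0.237 + 0.0132 + 0.45) ≈ 2.07084, so M₁ = 2.07084 × 8751 ≈ 18121.9208 billion.
After the change m₂ = (1 + 0.45) / (0.09 + 0.0132 + 0.45) ≈ 2.62111, so M₂ = 2.62111 × 8751 ≈ 22937.3336 billion.
ΔM = M₂ − M₁ = 22937.3336 − 18121.9208 = 4815.4128 billion.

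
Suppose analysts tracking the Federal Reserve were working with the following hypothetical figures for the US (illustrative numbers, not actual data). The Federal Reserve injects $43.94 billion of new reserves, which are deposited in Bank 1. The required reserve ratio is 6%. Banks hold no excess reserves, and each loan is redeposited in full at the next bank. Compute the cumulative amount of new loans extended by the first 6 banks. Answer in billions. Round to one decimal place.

Bank i lends (1 − rr)^i of the original deposit: Bank 1 lends 43.94·0.9400 = 41.3036, Bank 2 lends 43.94·0.9400² ≈ 38.8254, and so on.
Summing a geometric series: total = 43.94·[0.9400·(1 − 0.9400^6) / (1 − 0.9400)] ≈ 213.4916 billion.

$213.5 billion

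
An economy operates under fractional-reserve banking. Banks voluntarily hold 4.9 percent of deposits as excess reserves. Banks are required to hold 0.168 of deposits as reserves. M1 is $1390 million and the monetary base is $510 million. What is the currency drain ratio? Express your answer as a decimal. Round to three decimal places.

Using m = M/MB = 1390/510 ≈ 2.725490. From m = (1 + c)/(c + rr + e), rearranging gives 1 + c = m·(c + rr + e), so c·(1 − m) = m·(rr + e) − 1.
Hence c = [m·(rr + e) − 1]/(1 − m) = [2.725490 × (0.168 + 0.049) − 1] / (1 − 2.725490) ≈ 0.236784.

0.237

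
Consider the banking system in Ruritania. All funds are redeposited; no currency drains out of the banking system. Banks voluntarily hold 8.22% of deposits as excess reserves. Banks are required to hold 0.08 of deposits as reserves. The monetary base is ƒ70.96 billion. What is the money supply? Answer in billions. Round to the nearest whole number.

ƒ437 billion

The money multiplier is m = 1 / (rr + e) = 1 / (0.08 + 0.0822) ≈ 6.1652.
So M = m × MB = 6.1652 × 70.96 ≈ 437.4826 billion.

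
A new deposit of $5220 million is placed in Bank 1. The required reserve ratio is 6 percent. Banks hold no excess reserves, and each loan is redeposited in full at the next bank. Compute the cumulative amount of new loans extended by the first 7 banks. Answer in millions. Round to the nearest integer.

$28748 million

Bank i lends (1 − rr)^i of the original deposit: Bank 1 lends 5220·0.9400 = 4906.8000, Bank 2 lends 5220·0.9400² = 4612.3920, and so on.
Summing a geometric series: total = 5220·[0.9400·(1 − 0.9400^7) / (1 − 0.9400)] ≈ 28747.5023 million.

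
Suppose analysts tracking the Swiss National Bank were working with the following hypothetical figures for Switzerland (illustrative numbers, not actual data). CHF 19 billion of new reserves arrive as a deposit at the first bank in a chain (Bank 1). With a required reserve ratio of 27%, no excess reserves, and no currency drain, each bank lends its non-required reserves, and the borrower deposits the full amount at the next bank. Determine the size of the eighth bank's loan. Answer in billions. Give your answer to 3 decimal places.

Each bank lends a fraction (1 − rr) = 0.7300 of the deposit it receives, so Bank 8 receives 19·0.7300^7 and lends 19·0.7300^8 ≈ 1.5323 billion.

CHF 1.532 billion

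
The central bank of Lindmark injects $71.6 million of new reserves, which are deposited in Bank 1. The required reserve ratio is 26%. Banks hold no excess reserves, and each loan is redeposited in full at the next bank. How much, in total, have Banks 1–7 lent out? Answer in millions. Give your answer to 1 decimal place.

Bank i lends (1 − rr)^i of the original deposit: Bank 1 lends 71.6·0.7400 = 52.9840, Bank 2 lends 71.6·0.7400² ≈ 39.2082, and so on.
Summing a geometric series: total = 71.6·[0.7400·(1 − 0.7400^7) / (1 − 0.7400)] ≈ 179.0222 million.

$179.0 million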